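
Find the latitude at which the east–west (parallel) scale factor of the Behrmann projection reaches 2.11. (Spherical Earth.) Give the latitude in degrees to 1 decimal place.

65.8°

The Behrmann projection is cylindrical equal-area with φ₀ = 30°. For cylindrical equal-area with standard parallel φ₀, h = cos φ / cos φ₀ and k = cos φ₀ / cos φ, so h·k = 1.
k = cos φ₀ / cos φ = 2.11  ⇒  cos φ = cos 30° / 2.11 = 0.4104.
φ = arccos(0.4104) ≈ 65.8°.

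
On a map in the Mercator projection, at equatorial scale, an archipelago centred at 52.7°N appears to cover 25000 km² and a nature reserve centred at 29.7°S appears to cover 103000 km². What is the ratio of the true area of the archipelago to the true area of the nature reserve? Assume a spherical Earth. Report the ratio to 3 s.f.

0.118

Since Mercator area scale is 1/cos²φ, the true area equals the apparent area multiplied by cos²φ.
True area of archipelago: 25000 × cos²(52.7°) = 25000 × 0.3672 = 9181 km².
True area of nature reserve: 103000 × cos²(29.7°) = 103000 × 0.7545 = 77720 km².
Ratio = 9181 / 77720 ≈ 0.118.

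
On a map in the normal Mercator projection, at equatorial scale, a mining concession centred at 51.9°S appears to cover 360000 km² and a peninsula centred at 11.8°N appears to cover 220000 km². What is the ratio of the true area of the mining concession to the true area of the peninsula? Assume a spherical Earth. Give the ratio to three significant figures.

0.650

Since Mercator area scale is 1/cos²φ, the true area equals the apparent area multiplied by cos²φ.
True area of mining concession: 360000 × cos²(51.9°) = 360000 × 0.3807 = 137100 km².
True area of peninsula: 220000 × cos²(11.8°) = 220000 × 0.9582 = 210800 km².
Ratio = 137100 / 210800 ≈ 0.650.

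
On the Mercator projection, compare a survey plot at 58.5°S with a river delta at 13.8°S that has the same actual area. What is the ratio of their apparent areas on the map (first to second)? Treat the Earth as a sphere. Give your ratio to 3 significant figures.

3.45

Mercator areal scale is sec²φ.
At 58.5°: sec²(58.5°) = 1/0.5225² = 3.663.
At 13.8°: sec²(13.8°) = 1/0.9711² = 1.060.
Ratio = 3.663/1.060 = cos²(13.8°)/cos²(58.5°) ≈ 3.45.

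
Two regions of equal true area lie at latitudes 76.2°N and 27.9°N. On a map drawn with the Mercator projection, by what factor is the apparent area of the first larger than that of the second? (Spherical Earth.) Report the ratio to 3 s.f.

13.7

Mercator areal scale is sec²φ.
At 76.2°: sec²(76.2°) = 1/0.2385² = 17.58.
At 27.9°: sec²(27.9°) = 1/0.8838² = 1.280.
Ratio = 17.58/1.280 = cos²(27.9°)/cos²(76.2°) ≈ 13.7.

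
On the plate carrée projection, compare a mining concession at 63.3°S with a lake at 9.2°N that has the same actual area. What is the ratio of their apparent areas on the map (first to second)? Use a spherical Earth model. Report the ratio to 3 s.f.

2.20

Plate carrée maps x = Rλ, y = Rφ. The meridian scale is h = 1 and the parallel scale is k = 1/cos φ = sec φ.
Areal scale at 63.3°: h·k = 1.000 × 2.226 = 2.226.
Areal scale at 9.2°: h·k = 1.000 × 1.013 = 1.013.
Ratio = 2.226/1.013 ≈ 2.20.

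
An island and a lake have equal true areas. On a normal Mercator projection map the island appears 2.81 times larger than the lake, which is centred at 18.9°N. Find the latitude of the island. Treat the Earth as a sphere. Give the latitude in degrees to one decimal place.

Mercator areal scale is sec²φ, so apparent-area ratio = sec²φ₁ / sec²φ₂ = cos²φ₂ / cos²φ₁.
cos²φ₂ / cos²φ₁ = 2.81  ⇒  cos φ₁ = cos 18.9° / √2.81 = 0.9461/1.676 = 0.5644.
φ₁ = arccos(0.5644) ≈ 55.6°.

55.6°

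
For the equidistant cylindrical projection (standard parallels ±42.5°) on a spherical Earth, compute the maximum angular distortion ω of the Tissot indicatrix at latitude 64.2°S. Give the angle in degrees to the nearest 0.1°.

With standard parallel φ₀ = 42.5°, the equirectangular projection gives x = Rλ cos φ₀, y = Rφ, so h = 1 and k = cos 42.5° / cos φ.
At 64.2°: h = 1.000, k = 1.694; principal scales a = 1.694, b = 1.000.
sin(ω/2) = (a − b)/(a + b) = 0.6940/2.694 = 0.2576, so ω = 2 arcsin(0.2576) ≈ 29.9°.

29.9°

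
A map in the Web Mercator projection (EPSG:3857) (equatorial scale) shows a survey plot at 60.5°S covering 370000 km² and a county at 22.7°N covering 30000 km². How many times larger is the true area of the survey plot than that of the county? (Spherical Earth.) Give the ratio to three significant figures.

On Mercator the areal scale is sec²φ, so true area = apparent × cos²φ.
True area of survey plot: 370000 × cos²(60.5°) = 370000 × 0.2425 = 89720 km².
True area of county: 30000 × cos²(22.7°) = 30000 × 0.8511 = 25530 km².
Ratio = 89720 / 25530 ≈ 3.51.

3.51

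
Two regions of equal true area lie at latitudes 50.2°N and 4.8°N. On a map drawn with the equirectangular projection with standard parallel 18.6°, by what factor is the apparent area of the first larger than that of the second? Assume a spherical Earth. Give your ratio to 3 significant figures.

With standard parallel φ₀ = 18.6°, the equirectangular projection gives x = Rλ cos φ₀, y = Rφ, so h = 1 and k = cos 18.6° / cos φ.
Areal scale at 50.2°: h·k = 1.000 × 1.481 = 1.481.
Areal scale at 4.8°: h·k = 1.000 × 0.9511 = 0.9511.
Ratio = 1.481/0.9511 ≈ 1.56.

1.56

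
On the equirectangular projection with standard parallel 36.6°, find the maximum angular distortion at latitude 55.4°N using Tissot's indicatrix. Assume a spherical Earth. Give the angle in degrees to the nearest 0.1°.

19.7°

With standard parallel φ₀ = 36.6°, the equirectangular projection gives x = Rλ cos φ₀, y = Rφ, so h = 1 and k = cos 36.6° / cos φ.
At 55.4°: h = 1.000, k = 1.414; principal scales a = 1.414, b = 1.000.
sin(ω/2) = (a − b)/(a + b) = 0.4138/2.414 = 0.1714, so ω = 2 arcsin(0.1714) ≈ 19.7°.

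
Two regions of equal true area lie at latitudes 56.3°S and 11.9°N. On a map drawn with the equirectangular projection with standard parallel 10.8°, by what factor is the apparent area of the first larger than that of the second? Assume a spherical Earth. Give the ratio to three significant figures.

In the equirectangular projection with standard parallel φ₀ = 10.8° (x = Rλ cos φ₀, y = Rφ), meridians are true-scale (h = 1) and the parallel scale is k = cos φ₀ / cos φ.
Areal scale at 56.3°: h·k = 1.000 × 1.770 = 1.770.
Areal scale at 11.9°: h·k = 1.000 × 1.004 = 1.004.
Ratio = 1.770/1.004 ≈ 1.76.

1.76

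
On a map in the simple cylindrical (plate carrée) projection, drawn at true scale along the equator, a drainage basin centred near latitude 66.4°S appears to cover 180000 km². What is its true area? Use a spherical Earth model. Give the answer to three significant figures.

In the plate carrée (x = Rλ, y = Rφ), meridians are true-scale (h = 1) and parallels are stretched by k = sec φ.
Areal scale = h·k = 1 × sec φ; at 66.4°, h = 1.000, k = 2.498, so h·k = 2.498.
True area = apparent / (areal scale) = 180000 / 2.498 ≈ 72100 km².

72100 km²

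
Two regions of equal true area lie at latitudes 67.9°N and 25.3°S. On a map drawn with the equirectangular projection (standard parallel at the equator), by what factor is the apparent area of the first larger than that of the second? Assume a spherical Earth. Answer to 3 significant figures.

2.40

Plate carrée maps x = Rλ, y = Rφ. The meridian scale is h = 1 and the parallel scale is k = 1/cos φ = sec φ.
Areal scale at 67.9°: h·k = 1.000 × 2.658 = 2.658.
Areal scale at 25.3°: h·k = 1.000 × 1.106 = 1.106.
Ratio = 2.658/1.106 ≈ 2.40.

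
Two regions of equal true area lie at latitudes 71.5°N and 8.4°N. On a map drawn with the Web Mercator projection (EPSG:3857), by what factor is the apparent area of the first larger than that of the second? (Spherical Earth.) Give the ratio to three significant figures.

9.72

On Mercator, area is exaggerated by sec²φ = 1/cos²φ.
At 71.5°: sec²(71.5°) = 1/0.3173² = 9.932.
At 8.4°: sec²(8.4°) = 1/0.9893² = 1.022.
Ratio = 9.932/1.022 = cos²(8.4°)/cos²(71.5°) ≈ 9.72.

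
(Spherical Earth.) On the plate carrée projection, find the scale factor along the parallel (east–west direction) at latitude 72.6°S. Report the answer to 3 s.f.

3.34

Plate carrée maps x = Rλ, y = Rφ. The meridian scale is h = 1 and the parallel scale is k = 1/cos φ = sec φ.
k = 1/cos 72.6° = 1/0.2990 = 3.344.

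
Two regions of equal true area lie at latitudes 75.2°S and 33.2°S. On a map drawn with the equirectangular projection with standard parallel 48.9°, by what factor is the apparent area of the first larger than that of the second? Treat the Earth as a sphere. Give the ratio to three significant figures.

3.28

In the equirectangular projection with standard parallel φ₀ = 48.9° (x = Rλ cos φ₀, y = Rφ), meridians are true-scale (h = 1) and the parallel scale is k = cos φ₀ / cos φ.
Areal scale at 75.2°: h·k = 1.000 × 2.573 = 2.573.
Areal scale at 33.2°: h·k = 1.000 × 0.7856 = 0.7856.
Ratio = 2.573/0.7856 ≈ 3.28.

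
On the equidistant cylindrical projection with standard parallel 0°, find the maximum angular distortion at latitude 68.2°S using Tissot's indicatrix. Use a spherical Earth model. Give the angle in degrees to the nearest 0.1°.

For the equirectangular projection with φ₀ = 0 (plate carrée), h = 1 along meridians and k = sec φ along parallels.
At 68.2°: h = 1.000, k = 2.693; principal scales a = 2.693, b = 1.000.
sin(ω/2) = (a − b)/(a + b) = 1.693/3.693 = 0.4584, so ω = 2 arcsin(0.4584) ≈ 54.6°.

54.6°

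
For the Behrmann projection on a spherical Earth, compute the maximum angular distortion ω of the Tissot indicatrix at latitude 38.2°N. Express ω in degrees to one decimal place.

11.1°

The Behrmann projection is cylindrical equal-area with φ₀ = 30°. For cylindrical equal-area with standard parallel φ₀, h = cos φ / cos φ₀ and k = cos φ₀ / cos φ, so h·k = 1.
At 38.2°: h = 0.9074, k = 1.102; principal scales a = 1.102, b = 0.9074.
sin(ω/2) = (a − b)/(a + b) = 0.1946/2.009 = 0.09684, so ω = 2 arcsin(0.09684) ≈ 11.1°.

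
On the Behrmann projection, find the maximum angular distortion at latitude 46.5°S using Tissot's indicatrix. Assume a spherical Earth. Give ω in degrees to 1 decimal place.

Behrmann is a cylindrical equal-area projection with standard parallels at ±30°. Cylindrical equal-area (φ₀ = 30°): h = cos φ / cos 30° along meridians, k = cos 30° / cos φ along parallels; h·k = 1.
At 46.5°: h = 0.7948, k = 1.258; principal scales a = 1.258, b = 0.7948.
sin(ω/2) = (a − b)/(a + b) = 0.4633/2.053 = 0.2257, so ω = 2 arcsin(0.2257) ≈ 26.1°.

26.1°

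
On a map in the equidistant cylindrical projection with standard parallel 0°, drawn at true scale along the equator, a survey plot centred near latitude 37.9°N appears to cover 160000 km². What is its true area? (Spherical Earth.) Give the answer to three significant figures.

126000 km²

In the plate carrée (x = Rλ, y = Rφ), meridians are true-scale (h = 1) and parallels are stretched by k = sec φ.
Areal scale = h·k = 1 × sec φ; at 37.9°, h = 1.000, k = 1.267, so h·k = 1.267.
True area = apparent / (areal scale) = 160000 / 1.267 ≈ 126000 km².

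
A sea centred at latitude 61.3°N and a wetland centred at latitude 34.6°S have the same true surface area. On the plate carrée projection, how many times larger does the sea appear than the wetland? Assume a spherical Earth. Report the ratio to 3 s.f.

1.71

Plate carrée maps x = Rλ, y = Rφ. The meridian scale is h = 1 and the parallel scale is k = 1/cos φ = sec φ.
Areal scale at 61.3°: h·k = 1.000 × 2.082 = 2.082.
Areal scale at 34.6°: h·k = 1.000 × 1.215 = 1.215.
Ratio = 2.082/1.215 ≈ 1.71.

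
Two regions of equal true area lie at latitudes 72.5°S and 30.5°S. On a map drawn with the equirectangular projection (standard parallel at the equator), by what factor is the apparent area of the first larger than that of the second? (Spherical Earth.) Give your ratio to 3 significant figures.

Plate carrée maps x = Rλ, y = Rφ. The meridian scale is h = 1 and the parallel scale is k = 1/cos φ = sec φ.
Areal scale at 72.5°: h·k = 1.000 × 3.326 = 3.326.
Areal scale at 30.5°: h·k = 1.000 × 1.161 = 1.161.
Ratio = 3.326/1.161 ≈ 2.87.

2.87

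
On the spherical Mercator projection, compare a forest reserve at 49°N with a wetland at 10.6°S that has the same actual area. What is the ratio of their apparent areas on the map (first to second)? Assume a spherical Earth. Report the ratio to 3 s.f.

2.24

Mercator is conformal with k = sec φ, so areal scale = k² = sec²φ.
At 49°: sec²(49°) = 1/0.6561² = 2.323.
At 10.6°: sec²(10.6°) = 1/0.9829² = 1.035.
Ratio = 2.323/1.035 = cos²(10.6°)/cos²(49°) ≈ 2.24.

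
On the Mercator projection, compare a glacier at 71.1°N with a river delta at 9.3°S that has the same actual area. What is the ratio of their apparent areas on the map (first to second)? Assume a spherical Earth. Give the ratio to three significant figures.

9.28

Mercator is conformal with k = sec φ, so areal scale = k² = sec²φ.
At 71.1°: sec²(71.1°) = 1/0.3239² = 9.531.
At 9.3°: sec²(9.3°) = 1/0.9869² = 1.027.
Ratio = 9.531/1.027 = cos²(9.3°)/cos²(71.1°) ≈ 9.28.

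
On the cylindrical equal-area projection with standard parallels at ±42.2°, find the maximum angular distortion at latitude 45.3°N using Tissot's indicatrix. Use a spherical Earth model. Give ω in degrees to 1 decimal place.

5.9°

For cylindrical equal-area with standard parallel φ₀, h = cos φ / cos φ₀ and k = cos φ₀ / cos φ, so h·k = 1.
At 45.3°: h = 0.9495, k = 1.053; principal scales a = 1.053, b = 0.9495.
sin(ω/2) = (a − b)/(a + b) = 0.1037/2.003 = 0.05177, so ω = 2 arcsin(0.05177) ≈ 5.9°.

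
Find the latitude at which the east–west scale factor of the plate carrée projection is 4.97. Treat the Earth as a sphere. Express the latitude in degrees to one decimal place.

Plate carrée: h = 1, k = sec φ along parallels.
sec φ = 4.97  ⇒  cos φ = 0.2012  ⇒  φ ≈ 78.4°.

78.4°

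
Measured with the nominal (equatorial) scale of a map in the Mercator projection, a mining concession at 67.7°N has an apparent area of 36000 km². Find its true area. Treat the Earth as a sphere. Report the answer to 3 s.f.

For Mercator, h = k = sec φ (a conformal cylindrical projection has a single point scale, 1/cos φ).
Areal scale = k² = sec²φ = 1/cos²(67.7°) = 1/0.3795² = 6.945.
True area = apparent / (areal scale) = 36000 / 6.945 ≈ 5180 km².

5180 km²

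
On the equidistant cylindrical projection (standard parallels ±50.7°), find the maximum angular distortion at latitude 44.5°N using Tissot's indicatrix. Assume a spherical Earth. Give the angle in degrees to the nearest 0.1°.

The equidistant cylindrical projection with φ₀ = 50.7° has h = 1 (meridians true) and k = cos φ₀ / cos φ along parallels.
At 44.5°: h = 1.000, k = 0.8880; principal scales a = 1.000, b = 0.8880.
sin(ω/2) = (a − b)/(a + b) = 0.1120/1.888 = 0.05931, so ω = 2 arcsin(0.05931) ≈ 6.8°.

6.8°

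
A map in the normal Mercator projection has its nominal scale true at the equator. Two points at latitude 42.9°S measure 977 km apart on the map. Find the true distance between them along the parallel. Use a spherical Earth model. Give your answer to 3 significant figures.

The Mercator projection is conformal; its linear scale factor is the same in every direction and equals sec φ = 1/cos φ.
Along the parallel at 42.9°, map distances are exaggerated by k = sec 42.9° = 1.365.
True distance = 977 / 1.365 = 977 × cos 42.9° ≈ 716 km.

716 km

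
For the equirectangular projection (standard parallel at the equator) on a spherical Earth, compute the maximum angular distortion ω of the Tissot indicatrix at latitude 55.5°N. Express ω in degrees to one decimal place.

In the plate carrée (x = Rλ, y = Rφ), meridians are true-scale (h = 1) and parallels are stretched by k = sec φ.
At 55.5°: h = 1.000, k = 1.766; principal scales a = 1.766, b = 1.000.
sin(ω/2) = (a − b)/(a + b) = 0.7655/2.766 = 0.2768, so ω = 2 arcsin(0.2768) ≈ 32.1°.

32.1°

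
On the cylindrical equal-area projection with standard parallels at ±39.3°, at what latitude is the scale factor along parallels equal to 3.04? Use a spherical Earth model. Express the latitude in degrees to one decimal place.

75.3°

A cylindrical equal-area projection with standard parallel φ₀ has meridian scale h = cos φ / cos φ₀ and parallel scale k = cos φ₀ / cos φ (so areas are preserved, h·k = 1).
k = cos φ₀ / cos φ = 3.04  ⇒  cos φ = cos 39.3° / 3.04 = 0.2546.
φ = arccos(0.2546) ≈ 75.3°.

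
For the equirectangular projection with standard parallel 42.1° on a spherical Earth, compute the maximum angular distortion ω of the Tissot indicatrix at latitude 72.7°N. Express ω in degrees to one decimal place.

In the equirectangular projection with standard parallel φ₀ = 42.1° (x = Rλ cos φ₀, y = Rφ), meridians are true-scale (h = 1) and the parallel scale is k = cos φ₀ / cos φ.
At 72.7°: h = 1.000, k = 2.495; principal scales a = 2.495, b = 1.000.
sin(ω/2) = (a − b)/(a + b) = 1.495/3.495 = 0.4278, so ω = 2 arcsin(0.4278) ≈ 50.7°.

50.7°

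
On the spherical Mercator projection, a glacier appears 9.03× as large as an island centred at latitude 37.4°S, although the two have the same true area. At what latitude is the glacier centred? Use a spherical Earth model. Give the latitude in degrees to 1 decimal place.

74.7°

Mercator areal scale is sec²φ, so apparent-area ratio = sec²φ₁ / sec²φ₂ = cos²φ₂ / cos²φ₁.
cos²φ₂ / cos²φ₁ = 9.03  ⇒  cos φ₁ = cos 37.4° / √9.03 = 0.7944/3.005 = 0.2644.
φ₁ = arccos(0.2644) ≈ 74.7°.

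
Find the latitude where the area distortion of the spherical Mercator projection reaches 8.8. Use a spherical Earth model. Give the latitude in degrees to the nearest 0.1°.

70.3°

Mercator areal scale is sec²φ.
sec²φ = 8.8  ⇒  cos²φ = 0.1136  ⇒  cos φ = 0.3371.
φ = arccos(0.3371) ≈ 70.3°.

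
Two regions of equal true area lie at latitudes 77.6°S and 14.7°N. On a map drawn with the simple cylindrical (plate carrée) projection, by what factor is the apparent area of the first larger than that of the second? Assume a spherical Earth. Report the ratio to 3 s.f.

4.50

For the equirectangular projection with φ₀ = 0 (plate carrée), h = 1 along meridians and k = sec φ along parallels.
Areal scale at 77.6°: h·k = 1.000 × 4.657 = 4.657.
Areal scale at 14.7°: h·k = 1.000 × 1.034 = 1.034.
Ratio = 4.657/1.034 ≈ 4.50.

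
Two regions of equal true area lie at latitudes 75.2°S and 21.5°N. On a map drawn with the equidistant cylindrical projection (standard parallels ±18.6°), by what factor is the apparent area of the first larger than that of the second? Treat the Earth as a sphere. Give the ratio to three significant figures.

3.64

With standard parallel φ₀ = 18.6°, the equirectangular projection gives x = Rλ cos φ₀, y = Rφ, so h = 1 and k = cos 18.6° / cos φ.
Areal scale at 75.2°: h·k = 1.000 × 3.710 = 3.710.
Areal scale at 21.5°: h·k = 1.000 × 1.019 = 1.019.
Ratio = 3.710/1.019 ≈ 3.64.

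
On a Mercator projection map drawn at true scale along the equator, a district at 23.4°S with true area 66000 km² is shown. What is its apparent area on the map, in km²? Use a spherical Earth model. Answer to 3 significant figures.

78400 km²

Mercator is conformal, so the point scale is isotropic: h = k = sec φ = 1/cos φ.
Areal scale = k² = sec²φ = 1/cos²(23.4°) = 1/0.9178² = 1.187.
Apparent area = 66000 × 1.187 ≈ 78400 km².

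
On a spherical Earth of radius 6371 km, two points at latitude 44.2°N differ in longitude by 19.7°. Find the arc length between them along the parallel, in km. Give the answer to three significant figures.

1570 km

Arc length along a parallel = R cos φ · Δλ (with Δλ in radians).
= 6371 × cos 44.2° × (19.7° × π/180) = 6371 × 0.7169 × 0.3438 ≈ 1570 km.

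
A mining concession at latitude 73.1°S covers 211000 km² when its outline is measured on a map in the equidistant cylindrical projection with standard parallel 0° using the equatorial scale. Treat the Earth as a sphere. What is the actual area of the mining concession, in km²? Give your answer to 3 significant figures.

61300 km²

In the plate carrée (x = Rλ, y = Rφ), meridians are true-scale (h = 1) and parallels are stretched by k = sec φ.
Areal scale = h·k = 1 × sec φ; at 73.1°, h = 1.000, k = 3.440, so h·k = 3.440.
True area = apparent / (areal scale) = 211000 / 3.440 ≈ 61300 km².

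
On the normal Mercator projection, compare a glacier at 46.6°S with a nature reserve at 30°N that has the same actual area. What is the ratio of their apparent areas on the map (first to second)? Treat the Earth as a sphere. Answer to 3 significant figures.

1.59

Mercator is conformal with k = sec φ, so areal scale = k² = sec²φ.
At 46.6°: sec²(46.6°) = 1/0.6871² = 2.118.
At 30°: sec²(30°) = 1/0.8660² = 1.333.
Ratio = 2.118/1.333 = cos²(30°)/cos²(46.6°) ≈ 1.59.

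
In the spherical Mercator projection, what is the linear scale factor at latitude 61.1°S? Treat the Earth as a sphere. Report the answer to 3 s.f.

Mercator is conformal, so the point scale is isotropic: h = k = sec φ = 1/cos φ.
k = 1/cos 61.1° = 1/0.4833 = 2.069.

2.07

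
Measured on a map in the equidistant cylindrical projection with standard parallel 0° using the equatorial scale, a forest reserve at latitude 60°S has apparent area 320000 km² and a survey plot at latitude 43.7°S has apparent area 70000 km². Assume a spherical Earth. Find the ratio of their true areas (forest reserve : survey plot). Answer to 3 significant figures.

3.16

Plate carrée has h = 1 and k = sec φ, giving areal scale sec φ; true area = (apparent area) · cos φ.
True area of forest reserve: 320000 × cos(60°) = 320000 × 0.5000 = 160000 km².
True area of survey plot: 70000 × cos(43.7°) = 70000 × 0.7230 = 50610 km².
Ratio = 160000 / 50610 ≈ 3.16.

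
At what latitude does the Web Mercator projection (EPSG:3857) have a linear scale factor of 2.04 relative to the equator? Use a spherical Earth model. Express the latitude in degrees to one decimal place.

Mercator scale is k = sec φ = 1/cos φ.
1/cos φ = 2.04  ⇒  cos φ = 0.4902  ⇒  φ = arccos(0.4902) ≈ 60.6°.

60.6°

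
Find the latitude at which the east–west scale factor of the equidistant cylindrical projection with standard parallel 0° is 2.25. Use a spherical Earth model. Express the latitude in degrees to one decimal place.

Plate carrée: h = 1, k = sec φ along parallels.
sec φ = 2.25  ⇒  cos φ = 0.4444  ⇒  φ ≈ 63.6°.

63.6°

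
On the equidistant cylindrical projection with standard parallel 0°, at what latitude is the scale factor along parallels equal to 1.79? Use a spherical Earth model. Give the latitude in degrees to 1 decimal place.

56.0°

Plate carrée: h = 1, k = sec φ along parallels.
sec φ = 1.79  ⇒  cos φ = 0.5587  ⇒  φ ≈ 56.0°.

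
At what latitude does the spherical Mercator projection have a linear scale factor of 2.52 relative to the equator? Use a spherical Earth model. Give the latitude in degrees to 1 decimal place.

66.6°

Mercator scale is k = sec φ = 1/cos φ.
1/cos φ = 2.52  ⇒  cos φ = 0.3968  ⇒  φ = arccos(0.3968) ≈ 66.6°.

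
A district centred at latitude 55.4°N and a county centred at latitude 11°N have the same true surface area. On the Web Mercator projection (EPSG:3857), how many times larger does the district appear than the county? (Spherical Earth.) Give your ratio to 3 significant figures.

2.99

Mercator is conformal with k = sec φ, so areal scale = k² = sec²φ.
At 55.4°: sec²(55.4°) = 1/0.5678² = 3.101.
At 11°: sec²(11°) = 1/0.9816² = 1.038.
Ratio = 3.101/1.038 = cos²(11°)/cos²(55.4°) ≈ 2.99.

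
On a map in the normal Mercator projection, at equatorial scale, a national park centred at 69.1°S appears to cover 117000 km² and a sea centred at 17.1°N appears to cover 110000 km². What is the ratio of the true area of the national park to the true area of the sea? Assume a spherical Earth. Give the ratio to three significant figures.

Mercator's areal exaggeration is sec²φ; hence true area = (apparent area) · cos²φ.
True area of national park: 117000 × cos²(69.1°) = 117000 × 0.1273 = 14890 km².
True area of sea: 110000 × cos²(17.1°) = 110000 × 0.9135 = 100500 km².
Ratio = 14890 / 100500 ≈ 0.148.

0.148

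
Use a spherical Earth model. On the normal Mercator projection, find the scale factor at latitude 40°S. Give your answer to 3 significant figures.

The Mercator projection is conformal; its linear scale factor is the same in every direction and equals sec φ = 1/cos φ.
k = 1/cos 40° = 1/0.7660 = 1.305.

1.31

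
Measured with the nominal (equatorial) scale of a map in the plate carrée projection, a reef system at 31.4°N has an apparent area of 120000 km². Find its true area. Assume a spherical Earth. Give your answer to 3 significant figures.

For the equirectangular projection with φ₀ = 0 (plate carrée), h = 1 along meridians and k = sec φ along parallels.
Areal scale = h·k = 1 × sec φ; at 31.4°, h = 1.000, k = 1.172, so h·k = 1.172.
True area = apparent / (areal scale) = 120000 / 1.172 ≈ 102000 km².

102000 km²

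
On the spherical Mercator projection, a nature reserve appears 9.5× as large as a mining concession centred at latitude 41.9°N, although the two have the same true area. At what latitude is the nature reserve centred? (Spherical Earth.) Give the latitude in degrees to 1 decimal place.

76.0°

For equal true areas on Mercator, apparent areas scale as sec²φ, so the ratio is cos²φ₂ / cos²φ₁.
cos²φ₂ / cos²φ₁ = 9.5  ⇒  cos φ₁ = cos 41.9° / √9.5 = 0.7443/3.082 = 0.2415.
φ₁ = arccos(0.2415) ≈ 76.0°.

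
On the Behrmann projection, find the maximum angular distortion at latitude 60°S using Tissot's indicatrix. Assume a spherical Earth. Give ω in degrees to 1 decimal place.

The Behrmann projection is cylindrical equal-area with φ₀ = 30°. A cylindrical equal-area projection with standard parallel φ₀ has meridian scale h = cos φ / cos φ₀ and parallel scale k = cos φ₀ / cos φ (so areas are preserved, h·k = 1).
At 60°: h = 0.5774, k = 1.732; principal scales a = 1.732, b = 0.5774.
sin(ω/2) = (a − b)/(a + b) = 1.155/2.309 = 0.5000, so ω = 2 arcsin(0.5000) ≈ 60.0°.

60.0°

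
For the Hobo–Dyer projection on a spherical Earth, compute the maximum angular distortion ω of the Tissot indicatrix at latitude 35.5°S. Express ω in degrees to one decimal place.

3.0°

The Hobo–Dyer projection is cylindrical equal-area with φ₀ = 37.5°. For cylindrical equal-area with standard parallel φ₀, h = cos φ / cos φ₀ and k = cos φ₀ / cos φ, so h·k = 1.
At 35.5°: h = 1.026, k = 0.9745; principal scales a = 1.026, b = 0.9745.
sin(ω/2) = (a − b)/(a + b) = 0.05167/2.001 = 0.02583, so ω = 2 arcsin(0.02583) ≈ 3.0°.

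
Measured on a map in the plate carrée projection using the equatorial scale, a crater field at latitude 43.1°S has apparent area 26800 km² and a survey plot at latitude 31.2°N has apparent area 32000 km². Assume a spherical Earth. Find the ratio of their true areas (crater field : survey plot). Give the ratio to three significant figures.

Plate carrée has h = 1 and k = sec φ, giving areal scale sec φ; true area = (apparent area) · cos φ.
True area of crater field: 26800 × cos(43.1°) = 26800 × 0.7302 = 19570 km².
True area of survey plot: 32000 × cos(31.2°) = 32000 × 0.8554 = 27370 km².
Ratio = 19570 / 27370 ≈ 0.715.

0.715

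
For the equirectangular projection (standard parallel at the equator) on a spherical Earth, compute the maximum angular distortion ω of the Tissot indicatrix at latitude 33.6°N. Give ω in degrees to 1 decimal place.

10.5°

For the equirectangular projection with φ₀ = 0 (plate carrée), h = 1 along meridians and k = sec φ along parallels.
At 33.6°: h = 1.000, k = 1.201; principal scales a = 1.201, b = 1.000.
sin(ω/2) = (a − b)/(a + b) = 0.2006/2.201 = 0.09115, so ω = 2 arcsin(0.09115) ≈ 10.5°.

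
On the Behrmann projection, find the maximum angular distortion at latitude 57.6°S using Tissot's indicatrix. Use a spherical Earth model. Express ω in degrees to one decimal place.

Behrmann is a cylindrical equal-area projection with standard parallels at ±30°. For cylindrical equal-area with standard parallel φ₀, h = cos φ / cos φ₀ and k = cos φ₀ / cos φ, so h·k = 1.
At 57.6°: h = 0.6187, k = 1.616; principal scales a = 1.616, b = 0.6187.
sin(ω/2) = (a − b)/(a + b) = 0.9975/2.235 = 0.4463, so ω = 2 arcsin(0.4463) ≈ 53.0°.

53.0°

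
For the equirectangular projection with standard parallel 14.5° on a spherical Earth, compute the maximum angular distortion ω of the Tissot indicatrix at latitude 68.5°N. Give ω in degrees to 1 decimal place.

53.6°

With standard parallel φ₀ = 14.5°, the equirectangular projection gives x = Rλ cos φ₀, y = Rφ, so h = 1 and k = cos 14.5° / cos φ.
At 68.5°: h = 1.000, k = 2.642; principal scales a = 2.642, b = 1.000.
sin(ω/2) = (a − b)/(a + b) = 1.642/3.642 = 0.4508, so ω = 2 arcsin(0.4508) ≈ 53.6°.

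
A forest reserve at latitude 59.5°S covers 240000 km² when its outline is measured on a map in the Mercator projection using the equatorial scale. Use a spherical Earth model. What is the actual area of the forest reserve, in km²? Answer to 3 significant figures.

61800 km²

For Mercator, h = k = sec φ (a conformal cylindrical projection has a single point scale, 1/cos φ).
Areal scale = k² = sec²φ = 1/cos²(59.5°) = 1/0.5075² = 3.882.
True area = apparent / (areal scale) = 240000 / 3.882 ≈ 61800 km².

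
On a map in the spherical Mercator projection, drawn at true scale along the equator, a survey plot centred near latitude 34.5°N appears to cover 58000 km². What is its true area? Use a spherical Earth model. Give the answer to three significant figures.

The Mercator projection is conformal; its linear scale factor is the same in every direction and equals sec φ = 1/cos φ.
Areal scale = k² = sec²φ = 1/cos²(34.5°) = 1/0.8241² = 1.472.
True area = apparent / (areal scale) = 58000 / 1.472 ≈ 39400 km².

39400 km²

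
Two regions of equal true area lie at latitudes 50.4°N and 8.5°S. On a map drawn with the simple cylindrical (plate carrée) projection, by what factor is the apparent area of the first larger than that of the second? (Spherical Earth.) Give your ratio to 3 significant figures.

In the plate carrée (x = Rλ, y = Rφ), meridians are true-scale (h = 1) and parallels are stretched by k = sec φ.
Areal scale at 50.4°: h·k = 1.000 × 1.569 = 1.569.
Areal scale at 8.5°: h·k = 1.000 × 1.011 = 1.011.
Ratio = 1.569/1.011 ≈ 1.55.

1.55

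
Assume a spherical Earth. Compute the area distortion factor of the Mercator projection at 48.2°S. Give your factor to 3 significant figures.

For Mercator, h = k = sec φ (a conformal cylindrical projection has a single point scale, 1/cos φ).
Areal scale = k² = sec²φ = 1/cos²(48.2°) = 1/0.6665² = 2.251.

2.25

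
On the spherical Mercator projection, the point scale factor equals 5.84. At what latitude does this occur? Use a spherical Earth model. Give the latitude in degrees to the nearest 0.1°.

Mercator scale is k = sec φ = 1/cos φ.
1/cos φ = 5.84  ⇒  cos φ = 0.1712  ⇒  φ = arccos(0.1712) ≈ 80.1°.

80.1°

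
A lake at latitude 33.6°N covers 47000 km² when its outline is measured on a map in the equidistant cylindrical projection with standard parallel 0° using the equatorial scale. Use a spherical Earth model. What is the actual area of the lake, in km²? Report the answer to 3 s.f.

For the equirectangular projection with φ₀ = 0 (plate carrée), h = 1 along meridians and k = sec φ along parallels.
Areal scale = h·k = 1 × sec φ; at 33.6°, h = 1.000, k = 1.201, so h·k = 1.201.
True area = apparent / (areal scale) = 47000 / 1.201 ≈ 39100 km².

39100 km²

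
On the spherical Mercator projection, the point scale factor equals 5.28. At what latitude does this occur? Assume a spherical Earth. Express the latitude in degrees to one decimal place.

79.1°

Mercator scale is k = sec φ = 1/cos φ.
1/cos φ = 5.28  ⇒  cos φ = 0.1894  ⇒  φ = arccos(0.1894) ≈ 79.1°.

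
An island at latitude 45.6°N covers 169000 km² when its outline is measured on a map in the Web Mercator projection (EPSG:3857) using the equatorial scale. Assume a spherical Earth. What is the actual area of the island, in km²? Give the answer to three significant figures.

82700 km²

Mercator is conformal, so the point scale is isotropic: h = k = sec φ = 1/cos φ.
Areal scale = k² = sec²φ = 1/cos²(45.6°) = 1/0.6997² = 2.043.
True area = apparent / (areal scale) = 169000 / 2.043 ≈ 82700 km².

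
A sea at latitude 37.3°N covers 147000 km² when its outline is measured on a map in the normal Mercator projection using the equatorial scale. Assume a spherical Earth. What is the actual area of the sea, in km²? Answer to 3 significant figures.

93000 km²

The Mercator projection is conformal; its linear scale factor is the same in every direction and equals sec φ = 1/cos φ.
Areal scale = k² = sec²φ = 1/cos²(37.3°) = 1/0.7955² = 1.580.
True area = apparent / (areal scale) = 147000 / 1.580 ≈ 93000 km².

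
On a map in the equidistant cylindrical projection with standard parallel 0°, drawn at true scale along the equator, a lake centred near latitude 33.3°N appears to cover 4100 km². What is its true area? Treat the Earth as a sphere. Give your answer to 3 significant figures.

3430 km²

In the plate carrée (x = Rλ, y = Rφ), meridians are true-scale (h = 1) and parallels are stretched by k = sec φ.
Areal scale = h·k = 1 × sec φ; at 33.3°, h = 1.000, k = 1.196, so h·k = 1.196.
True area = apparent / (areal scale) = 4100 / 1.196 ≈ 3430 km².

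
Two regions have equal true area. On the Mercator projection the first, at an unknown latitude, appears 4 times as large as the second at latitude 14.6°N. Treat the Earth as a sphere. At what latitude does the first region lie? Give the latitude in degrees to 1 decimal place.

61.1°

Mercator areal scale is sec²φ, so apparent-area ratio = sec²φ₁ / sec²φ₂ = cos²φ₂ / cos²φ₁.
cos²φ₂ / cos²φ₁ = 4  ⇒  cos φ₁ = cos 14.6° / √4 = 0.9677/2.000 = 0.4839.
φ₁ = arccos(0.4839) ≈ 61.1°.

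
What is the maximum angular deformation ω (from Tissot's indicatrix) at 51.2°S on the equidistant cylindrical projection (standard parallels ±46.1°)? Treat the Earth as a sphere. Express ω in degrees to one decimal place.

5.8°

The equidistant cylindrical projection with φ₀ = 46.1° has h = 1 (meridians true) and k = cos φ₀ / cos φ along parallels.
At 51.2°: h = 1.000, k = 1.107; principal scales a = 1.107, b = 1.000.
sin(ω/2) = (a − b)/(a + b) = 0.1066/2.107 = 0.05060, so ω = 2 arcsin(0.05060) ≈ 5.8°.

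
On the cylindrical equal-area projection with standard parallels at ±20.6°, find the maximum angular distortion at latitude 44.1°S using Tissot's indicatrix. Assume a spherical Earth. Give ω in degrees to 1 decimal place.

A cylindrical equal-area projection with standard parallel φ₀ has meridian scale h = cos φ / cos φ₀ and parallel scale k = cos φ₀ / cos φ (so areas are preserved, h·k = 1).
At 44.1°: h = 0.7672, k = 1.303; principal scales a = 1.303, b = 0.7672.
sin(ω/2) = (a − b)/(a + b) = 0.5363/2.071 = 0.2590, so ω = 2 arcsin(0.2590) ≈ 30.0°.

30.0°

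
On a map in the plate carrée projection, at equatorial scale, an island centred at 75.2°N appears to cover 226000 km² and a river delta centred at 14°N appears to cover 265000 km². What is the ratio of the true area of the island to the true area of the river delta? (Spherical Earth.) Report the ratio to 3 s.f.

0.225

Plate carrée has h = 1 and k = sec φ, giving areal scale sec φ; true area = (apparent area) · cos φ.
True area of island: 226000 × cos(75.2°) = 226000 × 0.2554 = 57730 km².
True area of river delta: 265000 × cos(14°) = 265000 × 0.9703 = 257100 km².
Ratio = 57730 / 257100 ≈ 0.225.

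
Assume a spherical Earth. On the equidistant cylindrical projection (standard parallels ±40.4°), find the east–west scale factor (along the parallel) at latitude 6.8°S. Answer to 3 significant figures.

0.767

The equidistant cylindrical projection with φ₀ = 40.4° has h = 1 (meridians true) and k = cos φ₀ / cos φ along parallels.
k = cos 40.4° / cos 6.8° = 0.7615/0.9930 = 0.7669.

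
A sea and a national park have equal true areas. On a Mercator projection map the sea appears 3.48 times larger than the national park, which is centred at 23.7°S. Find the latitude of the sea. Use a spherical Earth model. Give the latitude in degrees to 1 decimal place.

For equal true areas on Mercator, apparent areas scale as sec²φ, so the ratio is cos²φ₂ / cos²φ₁.
cos²φ₂ / cos²φ₁ = 3.48  ⇒  cos φ₁ = cos 23.7° / √3.48 = 0.9157/1.865 = 0.4908.
φ₁ = arccos(0.4908) ≈ 60.6°.

60.6°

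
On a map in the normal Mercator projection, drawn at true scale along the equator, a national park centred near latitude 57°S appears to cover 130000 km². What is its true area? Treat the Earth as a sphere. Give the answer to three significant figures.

38600 km²

For Mercator, h = k = sec φ (a conformal cylindrical projection has a single point scale, 1/cos φ).
Areal scale = k² = sec²φ = 1/cos²(57°) = 1/0.5446² = 3.371.
True area = apparent / (areal scale) = 130000 / 3.371 ≈ 38600 km².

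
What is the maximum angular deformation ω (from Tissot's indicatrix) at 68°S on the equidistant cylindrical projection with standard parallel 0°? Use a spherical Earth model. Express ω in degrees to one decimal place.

For the equirectangular projection with φ₀ = 0 (plate carrée), h = 1 along meridians and k = sec φ along parallels.
At 68°: h = 1.000, k = 2.669; principal scales a = 2.669, b = 1.000.
sin(ω/2) = (a − b)/(a + b) = 1.669/3.669 = 0.4550, so ω = 2 arcsin(0.4550) ≈ 54.1°.

54.1°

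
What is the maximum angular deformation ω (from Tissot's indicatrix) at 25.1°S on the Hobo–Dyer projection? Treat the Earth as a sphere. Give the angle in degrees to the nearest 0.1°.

Hobo–Dyer is a cylindrical equal-area projection with standard parallels at ±37.5°. A cylindrical equal-area projection with standard parallel φ₀ has meridian scale h = cos φ / cos φ₀ and parallel scale k = cos φ₀ / cos φ (so areas are preserved, h·k = 1).
At 25.1°: h = 1.141, k = 0.8761; principal scales a = 1.141, b = 0.8761.
sin(ω/2) = (a − b)/(a + b) = 0.2654/2.018 = 0.1315, so ω = 2 arcsin(0.1315) ≈ 15.1°.

15.1°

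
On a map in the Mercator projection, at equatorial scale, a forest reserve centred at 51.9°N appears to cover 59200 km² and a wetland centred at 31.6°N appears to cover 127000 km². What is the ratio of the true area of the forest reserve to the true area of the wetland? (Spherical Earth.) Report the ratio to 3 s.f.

0.245

On Mercator the areal scale is sec²φ, so true area = apparent × cos²φ.
True area of forest reserve: 59200 × cos²(51.9°) = 59200 × 0.3807 = 22540 km².
True area of wetland: 127000 × cos²(31.6°) = 127000 × 0.7254 = 92130 km².
Ratio = 22540 / 92130 ≈ 0.245.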